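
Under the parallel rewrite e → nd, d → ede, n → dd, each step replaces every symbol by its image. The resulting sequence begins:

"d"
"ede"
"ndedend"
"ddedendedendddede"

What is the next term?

Replace each of the 17 characters of ddedendedendddede in place — ede ede nd ede nd dd ede nd ede nd dd ede ede ede nd ede nd — and concatenate.

edeedendedendddedendedendddedeedeedendedend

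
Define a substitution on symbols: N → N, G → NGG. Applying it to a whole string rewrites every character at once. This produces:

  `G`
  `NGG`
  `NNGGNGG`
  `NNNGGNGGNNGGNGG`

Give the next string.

NNNNGGNGGNNGGNGGNNNGGNGGNNGGNGG

Replace each of the 15 characters of NNNGGNGGNNGGNGG in place — N N N NGG NGG N NGG NGG N N NGG NGG N NGG NGG — and concatenate.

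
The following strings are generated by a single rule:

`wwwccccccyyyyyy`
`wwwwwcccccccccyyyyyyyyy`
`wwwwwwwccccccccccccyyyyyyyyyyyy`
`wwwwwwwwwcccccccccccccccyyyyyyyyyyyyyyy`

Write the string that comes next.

The n-th term is 2n-1 w's then 3n c's then 3n y's, where the shown terms are n = 2, 3, 4, 5.
At n = 6 the blocks have lengths 11, 18, 18.

wwwwwwwwwwwccccccccccccccccccyyyyyyyyyyyyyyyyyy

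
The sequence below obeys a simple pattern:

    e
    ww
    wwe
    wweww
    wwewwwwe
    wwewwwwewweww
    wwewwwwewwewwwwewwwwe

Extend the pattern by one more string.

wwewwwwewwewwwwewwwwewwewwwwewweww

From term 3 onward, concatenate the last term with the second-to-last: ww·e = wwe, wwe·ww = wweww, …
Continuing: wwewwwwewwewwwwewwwwe · wwewwwwewweww gives term 8.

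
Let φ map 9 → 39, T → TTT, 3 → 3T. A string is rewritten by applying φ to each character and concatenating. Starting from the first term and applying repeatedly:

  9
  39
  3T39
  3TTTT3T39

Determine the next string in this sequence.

Rewriting each symbol of 3TTTT3T39: 3→3T, T→TTT, T→TTT, T→TTT, T→TTT, 3→3T, T→TTT, 3→3T, 9→39, which concatenates to 3T TTT TTT TTT TTT 3T TTT 3T 39.

3TTTTTTTTTTTTT3TTTT3T39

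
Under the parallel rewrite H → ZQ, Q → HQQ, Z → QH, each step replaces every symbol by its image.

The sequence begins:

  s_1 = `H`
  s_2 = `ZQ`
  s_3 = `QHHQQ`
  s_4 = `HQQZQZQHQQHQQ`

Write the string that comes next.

ZQHQQHQQQHHQQQHHQQZQHQQHQQZQHQQHQQ

Replace each of the 13 characters of HQQZQZQHQQHQQ in place — ZQ HQQ HQQ QH HQQ QH HQQ ZQ HQQ HQQ ZQ HQQ HQQ — and concatenate.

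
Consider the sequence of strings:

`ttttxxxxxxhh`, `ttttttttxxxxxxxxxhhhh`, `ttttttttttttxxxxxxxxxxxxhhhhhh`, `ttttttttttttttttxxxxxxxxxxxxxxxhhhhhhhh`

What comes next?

ttttttttttttttttttttxxxxxxxxxxxxxxxxxxhhhhhhhhhh

Reading off run lengths: t runs 4, 8, 12, 16; x runs 6, 9, 12, 15; h runs 2, 4, 6, 8 — each is linear in n (n = 1, 2, …).
At n = 5 the blocks have lengths 20, 18, 10.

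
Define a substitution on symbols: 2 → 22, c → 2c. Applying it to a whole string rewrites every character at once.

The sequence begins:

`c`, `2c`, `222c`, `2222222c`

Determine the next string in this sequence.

222222222222222c

Apply φ to 2222222c symbol by symbol: 2→22, 2→22, 2→22, 2→22, 2→22, 2→22, 2→22, c→2c; joined: 22 22 22 22 22 22 22 2c.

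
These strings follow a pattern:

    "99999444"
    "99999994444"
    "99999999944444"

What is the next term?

Term n consists of 2n+1 9's, followed by n+1 4's, where the shown terms are n = 2, 3, 4.
At n = 5 the blocks have lengths 11, 6.

99999999999444444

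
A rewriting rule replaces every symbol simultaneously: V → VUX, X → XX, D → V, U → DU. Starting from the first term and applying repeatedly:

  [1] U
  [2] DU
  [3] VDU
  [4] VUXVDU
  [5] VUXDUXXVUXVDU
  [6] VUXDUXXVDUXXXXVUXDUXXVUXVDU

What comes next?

Rewriting the 27 symbols of VUXDUXXVDUXXXXVUXDUXXVUXVDU one by one yields VUX DU XX V DU XX XX VUX V DU XX XX XX XX VUX DU XX V DU XX XX VUX DU XX VUX V DU; concatenated:

VUXDUXXVDUXXXXVUXVDUXXXXXXXXVUXDUXXVDUXXXXVUXDUXXVUXVDU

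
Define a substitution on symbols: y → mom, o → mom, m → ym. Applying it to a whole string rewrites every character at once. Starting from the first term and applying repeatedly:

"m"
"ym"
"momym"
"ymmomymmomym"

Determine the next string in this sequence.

momymymmomymmomymymmomymmomym

Expanding ymmomymmomym: y→mom, m→ym, m→ym, o→mom, m→ym, y→mom, m→ym, m→ym, o→mom, m→ym, y→mom, m→ym. Concatenated: mom ym ym mom ym mom ym ym mom ym mom ym.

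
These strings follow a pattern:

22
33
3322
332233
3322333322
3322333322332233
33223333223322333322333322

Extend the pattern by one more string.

332233332233223333223333223322333322332233

From term 3 onward, concatenate the last term with the second-to-last: 33·22 = 3322, 3322·33 = 332233, …
So term 8 is 33223333223322333322333322·3322333322332233.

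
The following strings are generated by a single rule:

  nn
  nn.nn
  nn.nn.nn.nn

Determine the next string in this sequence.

nn.nn.nn.nn.nn.nn.nn.nn

Each string is two copies of the previous one joined by '.'.
So the next term is two copies of nn.nn.nn.nn with '.' between the halves.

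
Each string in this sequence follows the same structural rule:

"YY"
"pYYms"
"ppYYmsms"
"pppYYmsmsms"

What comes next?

ppppYYmsmsmsms

Each term wraps the previous one in p on the left and ms on the right.
One more step from pppYYmsmsms gives the answer.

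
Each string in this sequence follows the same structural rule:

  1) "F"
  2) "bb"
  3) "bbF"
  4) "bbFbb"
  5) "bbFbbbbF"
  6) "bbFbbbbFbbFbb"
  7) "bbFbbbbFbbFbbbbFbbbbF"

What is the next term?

From term 3 onward, concatenate the last term with the second-to-last: bb·F = bbF, bbF·bb = bbFbb, …
The next term joins bbFbbbbFbbFbbbbFbbbbF and bbFbbbbFbbFbb.

bbFbbbbFbbFbbbbFbbbbFbbFbbbbFbbFbb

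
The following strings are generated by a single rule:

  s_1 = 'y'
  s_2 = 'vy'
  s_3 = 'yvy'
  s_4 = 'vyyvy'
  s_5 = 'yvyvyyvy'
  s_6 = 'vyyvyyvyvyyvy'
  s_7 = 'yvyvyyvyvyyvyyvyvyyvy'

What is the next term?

This is a Fibonacci-style word recurrence s(k) = s(k−2)·s(k−1): e.g. y·vy = yvy.
The next term joins vyyvyyvyvyyvy and yvyvyyvyvyyvyyvyvyyvy.

vyyvyyvyvyyvyyvyvyyvyvyyvyyvyvyyvy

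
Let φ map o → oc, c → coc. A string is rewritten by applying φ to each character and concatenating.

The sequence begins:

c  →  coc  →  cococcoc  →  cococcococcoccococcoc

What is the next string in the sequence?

Applying the rule to each of the 21 symbols of cococcococcoccococcoc gives the pieces coc oc coc oc coc coc oc coc oc coc coc oc coc coc oc coc oc coc coc oc coc, which concatenate to the answer.

cococcococcoccococcococcoccococcoccococcococcoccococcoc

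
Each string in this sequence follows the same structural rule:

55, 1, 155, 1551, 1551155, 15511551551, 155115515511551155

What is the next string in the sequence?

From term 3 onward, concatenate the last term with the second-to-last: 1·55 = 155, 155·1 = 1551, …
So term 8 is 155115515511551155·15511551551.

15511551551155115515511551551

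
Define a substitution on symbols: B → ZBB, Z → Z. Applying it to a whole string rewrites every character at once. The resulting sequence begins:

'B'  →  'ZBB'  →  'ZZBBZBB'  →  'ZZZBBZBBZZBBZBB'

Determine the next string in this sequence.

Replace each of the 15 characters of ZZZBBZBBZZBBZBB in place — Z Z Z ZBB ZBB Z ZBB ZBB Z Z ZBB ZBB Z ZBB ZBB — and concatenate.

ZZZZBBZBBZZBBZBBZZZBBZBBZZBBZBB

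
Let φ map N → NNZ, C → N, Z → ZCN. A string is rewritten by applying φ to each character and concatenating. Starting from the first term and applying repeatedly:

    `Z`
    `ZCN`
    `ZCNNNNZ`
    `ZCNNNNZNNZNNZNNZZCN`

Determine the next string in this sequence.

ZCNNNNZNNZNNZNNZZCNNNZNNZZCNNNZNNZZCNNNZNNZZCNZCNNNNZ

Applying the rule to each of the 19 symbols of ZCNNNNZNNZNNZNNZZCN gives the pieces ZCN N NNZ NNZ NNZ NNZ ZCN NNZ NNZ ZCN NNZ NNZ ZCN NNZ NNZ ZCN ZCN N NNZ, which concatenate to the answer.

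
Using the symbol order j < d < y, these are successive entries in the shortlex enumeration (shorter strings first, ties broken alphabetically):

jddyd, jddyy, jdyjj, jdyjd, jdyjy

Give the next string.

Treat jdyjy as a base-3 numeral over the given alphabet and add one, carrying through any trailing y's.

jdydj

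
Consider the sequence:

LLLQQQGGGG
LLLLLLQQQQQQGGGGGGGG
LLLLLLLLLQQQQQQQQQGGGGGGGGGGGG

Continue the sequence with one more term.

LLLLLLLLLLLLQQQQQQQQQQQQGGGGGGGGGGGGGGGG

Reading off run lengths: L runs 3, 6, 9; Q runs 3, 6, 9; G runs 4, 8, 12 — each is linear in n (n = 1, 2, …).
At n = 4 the blocks have lengths 12, 12, 16.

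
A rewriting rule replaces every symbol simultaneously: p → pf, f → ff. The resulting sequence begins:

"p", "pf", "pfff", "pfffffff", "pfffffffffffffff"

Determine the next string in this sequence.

Replace each of the 16 characters of pfffffffffffffff in place — pf ff ff ff ff ff ff ff ff ff ff ff ff ff ff ff — and concatenate.

pfffffffffffffffffffffffffffffff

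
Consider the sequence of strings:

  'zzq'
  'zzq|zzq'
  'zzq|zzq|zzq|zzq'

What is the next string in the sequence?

zzq|zzq|zzq|zzq|zzq|zzq|zzq|zzq

Each string is two copies of the previous one joined by '|'.
One more doubling of zzq|zzq|zzq|zzq gives the answer.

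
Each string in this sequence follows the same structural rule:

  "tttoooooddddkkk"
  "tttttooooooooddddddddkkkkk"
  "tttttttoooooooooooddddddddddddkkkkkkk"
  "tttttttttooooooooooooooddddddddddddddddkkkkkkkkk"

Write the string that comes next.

Each string has the form t^{2n+1} o^{3n+2} d^{4n} k^{2n+1} (n = 1, 2, …).
At n = 5 the blocks have lengths 11, 17, 20, 11.

tttttttttttoooooooooooooooooddddddddddddddddddddkkkkkkkkkkk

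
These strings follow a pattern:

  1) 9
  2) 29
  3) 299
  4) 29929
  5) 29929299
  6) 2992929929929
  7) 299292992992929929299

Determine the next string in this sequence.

Each term (from the third on) is the previous term followed by the one before it: term 3 = 29·9 = 299.
Continuing: 299292992992929929299 · 2992929929929 gives term 8.

2992929929929299292992992929929929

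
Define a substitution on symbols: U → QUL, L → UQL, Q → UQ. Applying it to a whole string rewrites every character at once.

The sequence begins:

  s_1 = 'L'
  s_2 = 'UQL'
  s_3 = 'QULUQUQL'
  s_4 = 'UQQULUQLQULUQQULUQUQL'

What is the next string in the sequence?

Rewriting the 21 symbols of UQQULUQLQULUQQULUQUQL one by one yields QUL UQ UQ QUL UQL QUL UQ UQL UQ QUL UQL QUL UQ UQ QUL UQL QUL UQ QUL UQ UQL; concatenated:

QULUQUQQULUQLQULUQUQLUQQULUQLQULUQUQQULUQLQULUQQULUQUQL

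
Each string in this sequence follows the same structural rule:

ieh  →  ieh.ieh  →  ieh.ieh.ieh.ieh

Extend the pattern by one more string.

s(k+1) = s(k)·.·s(k) — each term doubles the last with '.' between the halves.
One more doubling of ieh.ieh.ieh.ieh gives the answer.

ieh.ieh.ieh.ieh.ieh.ieh.ieh.ieh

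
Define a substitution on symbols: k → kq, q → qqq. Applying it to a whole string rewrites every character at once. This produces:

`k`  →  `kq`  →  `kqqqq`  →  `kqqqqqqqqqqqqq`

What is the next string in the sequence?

φ(kqqqqqqqqqqqqq) expands symbol-by-symbol to kq qqq qqq qqq qqq qqq qqq qqq qqq qqq qqq qqq qqq qqq; joining the 14 pieces gives the next term.

kqqqqqqqqqqqqqqqqqqqqqqqqqqqqqqqqqqqqqqqq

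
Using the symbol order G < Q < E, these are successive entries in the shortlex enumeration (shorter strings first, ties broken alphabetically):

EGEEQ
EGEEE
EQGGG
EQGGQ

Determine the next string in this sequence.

EQGGE

Treat EQGGQ as a base-3 numeral over the given alphabet and add one, carrying through any trailing E's.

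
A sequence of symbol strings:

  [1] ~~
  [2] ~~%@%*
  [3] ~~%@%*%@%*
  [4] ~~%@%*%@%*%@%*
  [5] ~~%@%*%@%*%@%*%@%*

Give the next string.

Each term is the previous one with %@%* appended.
One more step from ~~%@%*%@%*%@%*%@%* gives the answer.

~~%@%*%@%*%@%*%@%*%@%*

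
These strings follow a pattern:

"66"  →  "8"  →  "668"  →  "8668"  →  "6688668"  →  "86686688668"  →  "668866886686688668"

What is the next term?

Each term (from the third on) is the two preceding terms concatenated in order: term 3 = 66·8 = 668.
The next term joins 86686688668 and 668866886686688668.

86686688668668866886686688668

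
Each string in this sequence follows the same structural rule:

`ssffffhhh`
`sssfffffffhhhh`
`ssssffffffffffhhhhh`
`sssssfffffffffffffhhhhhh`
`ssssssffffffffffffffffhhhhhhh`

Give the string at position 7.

Reading off run lengths: s runs 2, 3, 4, 5, 6; f runs 4, 7, 10, 13, 16; h runs 3, 4, 5, 6, 7 — each is linear in n (n = 1, 2, …).
For term 7, n = 7, so the run lengths are 8, 22, 9.

ssssssssffffffffffffffffffffffhhhhhhhhh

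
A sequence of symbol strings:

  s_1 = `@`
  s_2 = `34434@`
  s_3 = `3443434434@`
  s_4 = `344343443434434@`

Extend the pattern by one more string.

34434344343443434434@

Each term is the previous one with 34434 prepended.
One more step from 344343443434434@ gives the answer.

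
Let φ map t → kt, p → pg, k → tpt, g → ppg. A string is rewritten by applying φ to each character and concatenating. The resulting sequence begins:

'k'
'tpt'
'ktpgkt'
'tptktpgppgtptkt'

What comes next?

ktpgkttptktpgppgpgpgppgktpgkttptkt

Replace each of the 15 characters of tptktpgppgtptkt in place — kt pg kt tpt kt pg ppg pg pg ppg kt pg kt tpt kt — and concatenate.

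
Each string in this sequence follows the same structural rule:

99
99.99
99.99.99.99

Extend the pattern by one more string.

s(k+1) = s(k)·.·s(k) — each term doubles the last with '.' between the halves.
Doubling 99.99.99.99 with '.' between the halves:

99.99.99.99.99.99.99.99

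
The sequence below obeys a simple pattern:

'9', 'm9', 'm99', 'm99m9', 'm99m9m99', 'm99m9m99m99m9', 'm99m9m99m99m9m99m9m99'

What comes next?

m99m9m99m99m9m99m9m99m99m9m99m99m9

Each term (from the third on) is the previous term followed by the one before it: term 3 = m9·9 = m99.
So term 8 is m99m9m99m99m9m99m9m99·m99m9m99m99m9.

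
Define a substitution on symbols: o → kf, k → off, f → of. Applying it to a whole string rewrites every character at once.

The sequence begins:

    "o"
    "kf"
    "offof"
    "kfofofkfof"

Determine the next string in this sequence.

offofkfofkfofoffofkfof

Expanding kfofofkfof: k→off, f→of, o→kf, f→of, o→kf, f→of, k→off, f→of, o→kf, f→of. Concatenated: off of kf of kf of off of kf of.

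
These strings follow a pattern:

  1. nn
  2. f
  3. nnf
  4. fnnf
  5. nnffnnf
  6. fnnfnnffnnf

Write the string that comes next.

Each term (from the third on) is the two preceding terms concatenated in order: term 3 = nn·f = nnf.
So term 7 is nnffnnf·fnnfnnffnnf.

nnffnnffnnfnnffnnf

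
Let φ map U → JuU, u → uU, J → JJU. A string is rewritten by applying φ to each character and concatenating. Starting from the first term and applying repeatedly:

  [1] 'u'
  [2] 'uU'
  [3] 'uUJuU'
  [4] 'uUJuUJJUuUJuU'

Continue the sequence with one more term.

uUJuUJJUuUJuUJJUJJUJuUuUJuUJJUuUJuU

φ(uUJuUJJUuUJuU) expands symbol-by-symbol to uU JuU JJU uU JuU JJU JJU JuU uU JuU JJU uU JuU; joining the 13 pieces gives the next term.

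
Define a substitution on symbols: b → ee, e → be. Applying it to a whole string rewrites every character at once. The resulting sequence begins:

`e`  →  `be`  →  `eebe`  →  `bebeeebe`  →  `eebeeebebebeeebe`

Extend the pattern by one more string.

φ(eebeeebebebeeebe) expands symbol-by-symbol to be be ee be be be ee be ee be ee be be be ee be; joining the 16 pieces gives the next term.

bebeeebebebeeebeeebeeebebebeeebe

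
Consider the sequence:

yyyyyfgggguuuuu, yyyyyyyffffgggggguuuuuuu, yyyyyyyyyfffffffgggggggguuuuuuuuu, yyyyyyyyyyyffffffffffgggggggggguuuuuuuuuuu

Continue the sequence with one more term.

yyyyyyyyyyyyyfffffffffffffgggggggggggguuuuuuuuuuuuu

The n-th term is 2n+3 y's then 3n-2 f's then 2n+2 g's then 2n+3 u's (n = 1, 2, …).
Setting n = 5 gives 13, 13, 12, 13 characters in each block.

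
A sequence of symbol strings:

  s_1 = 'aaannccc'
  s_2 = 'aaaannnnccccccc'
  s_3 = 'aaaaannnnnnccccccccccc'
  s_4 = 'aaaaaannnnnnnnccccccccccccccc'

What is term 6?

Reading off run lengths: a runs 3, 4, 5, 6; n runs 2, 4, 6, 8; c runs 3, 7, 11, 15 — each is linear in n (n = 1, 2, …).
Setting n = 6 gives 8, 12, 23 characters in each block.

aaaaaaaannnnnnnnnnnnccccccccccccccccccccccc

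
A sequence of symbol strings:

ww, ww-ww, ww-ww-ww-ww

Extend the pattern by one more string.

ww-ww-ww-ww-ww-ww-ww-ww

Each string is two copies of the previous one joined by '-'.
One more doubling of ww-ww-ww-ww gives the answer.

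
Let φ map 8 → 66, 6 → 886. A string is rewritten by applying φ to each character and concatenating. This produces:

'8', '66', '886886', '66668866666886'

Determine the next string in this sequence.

Rewriting the 14 symbols of 66668866666886 one by one yields 886 886 886 886 66 66 886 886 886 886 886 66 66 886; concatenated:

88688688688666668868868868868866666886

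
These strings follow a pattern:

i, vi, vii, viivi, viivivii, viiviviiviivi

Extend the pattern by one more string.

viiviviiviiviviivivii

This is a Fibonacci-style word recurrence s(k) = s(k−1)·s(k−2): e.g. vi·i = vii.
So term 7 is viiviviiviivi·viivivii.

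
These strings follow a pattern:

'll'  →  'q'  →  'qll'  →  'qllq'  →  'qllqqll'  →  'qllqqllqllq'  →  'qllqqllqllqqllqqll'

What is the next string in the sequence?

qllqqllqllqqllqqllqllqqllqllq

From term 3 onward, concatenate the last term with the second-to-last: q·ll = qll, qll·q = qllq, …
Continuing: qllqqllqllqqllqqll · qllqqllqllq gives term 8.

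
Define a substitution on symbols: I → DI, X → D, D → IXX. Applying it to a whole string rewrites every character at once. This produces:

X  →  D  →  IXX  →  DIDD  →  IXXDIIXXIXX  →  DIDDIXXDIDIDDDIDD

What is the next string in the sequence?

Rewriting the 17 symbols of DIDDIXXDIDIDDDIDD one by one yields IXX DI IXX IXX DI D D IXX DI IXX DI IXX IXX IXX DI IXX IXX; concatenated:

IXXDIIXXIXXDIDDIXXDIIXXDIIXXIXXIXXDIIXXIXX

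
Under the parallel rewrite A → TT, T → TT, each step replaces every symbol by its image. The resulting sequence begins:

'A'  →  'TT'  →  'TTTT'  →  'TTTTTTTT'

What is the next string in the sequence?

Apply φ to TTTTTTTT symbol by symbol: T→TT, T→TT, T→TT, T→TT, T→TT, T→TT, T→TT, T→TT; joined: TT TT TT TT TT TT TT TT.

TTTTTTTTTTTTTTTT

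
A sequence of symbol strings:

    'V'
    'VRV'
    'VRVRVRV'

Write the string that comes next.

VRVRVRVRVRVRVRV

Each string is two copies of the previous one joined by 'R'.
So the next term is two copies of VRVRVRV with 'R' between the halves.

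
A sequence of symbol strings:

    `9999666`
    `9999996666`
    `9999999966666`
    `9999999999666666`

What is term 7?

Term n consists of 2n 9's, followed by n+1 6's, where the shown terms are n = 2, 3, 4, 5.
At n = 8 the blocks have lengths 16, 9.

9999999999999999666666666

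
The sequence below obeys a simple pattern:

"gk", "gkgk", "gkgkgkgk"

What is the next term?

gkgkgkgkgkgkgkgk

Every step duplicates the string.
So the next term is two copies of gkgkgkgk.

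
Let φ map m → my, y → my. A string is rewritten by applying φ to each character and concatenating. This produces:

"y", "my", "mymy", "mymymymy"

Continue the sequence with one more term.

mymymymymymymymy

Rewriting each symbol of mymymymy: m→my, y→my, m→my, y→my, m→my, y→my, m→my, y→my, which concatenates to my my my my my my my my.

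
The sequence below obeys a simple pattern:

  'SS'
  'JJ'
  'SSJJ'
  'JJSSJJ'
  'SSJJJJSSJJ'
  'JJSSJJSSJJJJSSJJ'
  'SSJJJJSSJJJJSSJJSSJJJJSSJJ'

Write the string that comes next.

From term 3 onward, concatenate the second-to-last term with the last: SS·JJ = SSJJ, JJ·SSJJ = JJSSJJ, …
Continuing: JJSSJJSSJJJJSSJJ · SSJJJJSSJJJJSSJJSSJJJJSSJJ gives term 8.

JJSSJJSSJJJJSSJJSSJJJJSSJJJJSSJJSSJJJJSSJJ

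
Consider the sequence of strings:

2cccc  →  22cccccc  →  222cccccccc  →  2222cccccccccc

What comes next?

Each string has the form 2^{n-1} c^{2n}, where the shown terms are n = 2, 3, 4, 5.
For the next term, n = 6, so the run lengths are 5, 12.

22222cccccccccccc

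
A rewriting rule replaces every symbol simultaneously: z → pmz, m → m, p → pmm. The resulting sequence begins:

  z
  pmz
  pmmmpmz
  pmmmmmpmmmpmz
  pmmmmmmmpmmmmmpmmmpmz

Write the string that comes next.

φ(pmmmmmmmpmmmmmpmmmpmz) expands symbol-by-symbol to pmm m m m m m m m pmm m m m m m pmm m m m pmm m pmz; joining the 21 pieces gives the next term.

pmmmmmmmmmpmmmmmmmpmmmmmpmmmpmz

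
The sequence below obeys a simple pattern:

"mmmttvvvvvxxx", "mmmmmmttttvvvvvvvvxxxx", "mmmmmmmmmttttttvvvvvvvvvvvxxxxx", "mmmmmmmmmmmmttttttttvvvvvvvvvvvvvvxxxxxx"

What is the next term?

mmmmmmmmmmmmmmmttttttttttvvvvvvvvvvvvvvvvvxxxxxxx

Term n consists of 3n m's, followed by 2n t's, followed by 3n+2 v's, followed by n+2 x's (n = 1, 2, …).
At n = 5 the blocks have lengths 15, 10, 17, 7.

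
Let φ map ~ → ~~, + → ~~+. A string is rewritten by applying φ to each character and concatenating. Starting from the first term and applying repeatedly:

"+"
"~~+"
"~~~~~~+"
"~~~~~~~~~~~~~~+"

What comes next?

~~~~~~~~~~~~~~~~~~~~~~~~~~~~~~+

φ(~~~~~~~~~~~~~~+) expands symbol-by-symbol to ~~ ~~ ~~ ~~ ~~ ~~ ~~ ~~ ~~ ~~ ~~ ~~ ~~ ~~ ~~+; joining the 15 pieces gives the next term.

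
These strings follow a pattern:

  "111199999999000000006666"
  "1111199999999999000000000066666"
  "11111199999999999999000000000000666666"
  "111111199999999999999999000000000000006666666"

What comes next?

1111111199999999999999999999000000000000000066666666

Each string has the form 1^{n+1} 9^{3n-1} 0^{2n+2} 6^{n+1}, where the shown terms are n = 3, 4, 5, 6.
At n = 7 the blocks have lengths 8, 20, 16, 8.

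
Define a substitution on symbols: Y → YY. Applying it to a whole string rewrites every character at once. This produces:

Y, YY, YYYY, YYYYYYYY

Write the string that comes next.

Rewriting each symbol of YYYYYYYY: Y→YY, Y→YY, Y→YY, Y→YY, Y→YY, Y→YY, Y→YY, Y→YY, which concatenates to YY YY YY YY YY YY YY YY.

YYYYYYYYYYYYYYYY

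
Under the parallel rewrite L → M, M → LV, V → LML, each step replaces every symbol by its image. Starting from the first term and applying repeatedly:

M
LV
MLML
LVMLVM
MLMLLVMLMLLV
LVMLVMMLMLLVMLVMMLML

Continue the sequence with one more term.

Rewriting the 20 symbols of LVMLVMMLMLLVMLVMMLML one by one yields M LML LV M LML LV LV M LV M M LML LV M LML LV LV M LV M; concatenated:

MLMLLVMLMLLVLVMLVMMLMLLVMLMLLVLVMLVM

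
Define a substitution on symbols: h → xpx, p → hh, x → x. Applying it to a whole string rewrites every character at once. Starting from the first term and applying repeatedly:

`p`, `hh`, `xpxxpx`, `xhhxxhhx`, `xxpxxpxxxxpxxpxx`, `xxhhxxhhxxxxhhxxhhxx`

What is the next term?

Rewriting the 20 symbols of xxhhxxhhxxxxhhxxhhxx one by one yields x x xpx xpx x x xpx xpx x x x x xpx xpx x x xpx xpx x x; concatenated:

xxxpxxpxxxxpxxpxxxxxxpxxpxxxxpxxpxxx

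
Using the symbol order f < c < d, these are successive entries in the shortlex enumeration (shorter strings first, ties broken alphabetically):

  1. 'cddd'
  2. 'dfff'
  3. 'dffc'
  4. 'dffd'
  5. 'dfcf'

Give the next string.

dfcc

The successor of dfcf increments the rightmost position that isn't already d and resets every position after it to f.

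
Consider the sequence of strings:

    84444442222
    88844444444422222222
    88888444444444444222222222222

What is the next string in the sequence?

Reading off run lengths: 8 runs 1, 3, 5; 4 runs 6, 9, 12; 2 runs 4, 8, 12 — each is linear in n (n = 1, 2, …).
Setting n = 4 gives 7, 15, 16 characters in each block.

88888884444444444444442222222222222222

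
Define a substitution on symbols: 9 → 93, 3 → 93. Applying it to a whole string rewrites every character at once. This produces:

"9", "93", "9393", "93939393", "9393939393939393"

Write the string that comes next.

Replace each of the 16 characters of 9393939393939393 in place — 93 93 93 93 93 93 93 93 93 93 93 93 93 93 93 93 — and concatenate.

93939393939393939393939393939393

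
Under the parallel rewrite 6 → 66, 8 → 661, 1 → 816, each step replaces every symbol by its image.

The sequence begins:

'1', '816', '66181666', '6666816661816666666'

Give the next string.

Replace each of the 19 characters of 6666816661816666666 in place — 66 66 66 66 661 816 66 66 66 816 661 816 66 66 66 66 66 66 66 — and concatenate.

6666666666181666666681666181666666666666666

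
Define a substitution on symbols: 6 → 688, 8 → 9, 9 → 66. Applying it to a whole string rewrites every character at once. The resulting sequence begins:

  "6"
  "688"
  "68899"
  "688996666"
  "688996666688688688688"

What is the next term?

68899666668868868868868899688996889968899

φ(688996666688688688688) expands symbol-by-symbol to 688 9 9 66 66 688 688 688 688 688 9 9 688 9 9 688 9 9 688 9 9; joining the 21 pieces gives the next term.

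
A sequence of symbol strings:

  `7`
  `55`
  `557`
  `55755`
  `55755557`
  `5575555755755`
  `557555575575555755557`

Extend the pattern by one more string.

5575555755755557555575575555755755

This is a Fibonacci-style word recurrence s(k) = s(k−1)·s(k−2): e.g. 55·7 = 557.
So term 8 is 557555575575555755557·5575555755755.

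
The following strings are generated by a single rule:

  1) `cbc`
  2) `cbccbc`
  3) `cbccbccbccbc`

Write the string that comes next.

Every step duplicates the string.
So the next term is two copies of cbccbccbccbc.

cbccbccbccbccbccbccbccbc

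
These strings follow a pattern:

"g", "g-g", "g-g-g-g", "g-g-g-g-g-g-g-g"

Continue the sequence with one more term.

g-g-g-g-g-g-g-g-g-g-g-g-g-g-g-g

Each string is two copies of the previous one joined by '-'.
One more doubling of g-g-g-g-g-g-g-g gives the answer.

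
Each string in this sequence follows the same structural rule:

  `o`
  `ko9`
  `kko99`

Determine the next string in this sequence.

Each term wraps the previous one in k on the left and 9 on the right.
So the next term is k·kko99·9.

kkko999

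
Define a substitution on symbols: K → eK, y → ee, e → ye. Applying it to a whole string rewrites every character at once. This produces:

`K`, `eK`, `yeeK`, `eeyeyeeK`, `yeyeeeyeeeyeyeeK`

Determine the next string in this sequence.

eeyeeeyeyeyeeeyeyeyeeeyeeeyeyeeK

Applying the rule to each of the 16 symbols of yeyeeeyeeeyeyeeK gives the pieces ee ye ee ye ye ye ee ye ye ye ee ye ee ye ye eK, which concatenate to the answer.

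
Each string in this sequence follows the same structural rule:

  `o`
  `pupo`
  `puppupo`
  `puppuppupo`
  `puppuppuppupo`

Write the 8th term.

puppuppuppuppuppuppupo

Each term is the previous one with pup prepended.
From puppuppuppupo, 3 further steps: puppuppuppupo → puppuppuppuppupo → puppuppuppuppuppupo → (answer).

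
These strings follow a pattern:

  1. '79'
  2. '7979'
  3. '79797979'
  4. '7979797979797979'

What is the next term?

79797979797979797979797979797979

Each string is two copies of the previous one concatenated.
So the next term is two copies of 7979797979797979.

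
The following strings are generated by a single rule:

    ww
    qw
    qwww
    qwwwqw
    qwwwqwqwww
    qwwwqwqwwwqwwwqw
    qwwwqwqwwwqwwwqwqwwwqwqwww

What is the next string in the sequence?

qwwwqwqwwwqwwwqwqwwwqwqwwwqwwwqwqwwwqwwwqw

Each term (from the third on) is the previous term followed by the one before it: term 3 = qw·ww = qwww.
Continuing: qwwwqwqwwwqwwwqwqwwwqwqwww · qwwwqwqwwwqwwwqw gives term 8.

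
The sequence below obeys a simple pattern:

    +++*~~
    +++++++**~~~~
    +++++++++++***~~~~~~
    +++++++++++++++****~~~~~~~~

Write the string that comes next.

+++++++++++++++++++*****~~~~~~~~~~

The n-th term is 4n-1 +'s then n *'s then 2n ~'s (n = 1, 2, …).
Setting n = 5 gives 19, 5, 10 characters in each block.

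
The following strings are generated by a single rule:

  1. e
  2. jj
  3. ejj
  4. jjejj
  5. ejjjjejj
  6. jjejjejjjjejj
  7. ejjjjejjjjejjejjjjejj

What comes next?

jjejjejjjjejjejjjjejjjjejjejjjjejj

Each term (from the third on) is the two preceding terms concatenated in order: term 3 = e·jj = ejj.
The next term joins jjejjejjjjejj and ejjjjejjjjejjejjjjejj.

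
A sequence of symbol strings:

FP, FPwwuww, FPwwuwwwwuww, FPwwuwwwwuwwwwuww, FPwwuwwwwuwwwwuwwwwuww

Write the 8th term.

The strings grow by a fixed suffix wwuww each time.
From FPwwuwwwwuwwwwuwwwwuww, 3 further steps: FPwwuwwwwuwwwwuwwwwuww → FPwwuwwwwuwwwwuwwwwuwwwwuww → FPwwuwwwwuwwwwuwwwwuwwwwuwwwwuww → (answer).

FPwwuwwwwuwwwwuwwwwuwwwwuwwwwuwwwwuww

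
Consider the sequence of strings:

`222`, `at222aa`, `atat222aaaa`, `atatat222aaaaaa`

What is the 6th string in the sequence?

atatatatat222aaaaaaaaaa

Each term wraps the previous one in at on the left and aa on the right.
From atatat222aaaaaa, 2 further steps: atatat222aaaaaa → atatatat222aaaaaaaa → (answer).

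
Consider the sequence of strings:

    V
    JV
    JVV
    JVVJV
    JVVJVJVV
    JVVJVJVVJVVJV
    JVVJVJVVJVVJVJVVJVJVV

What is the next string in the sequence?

This is a Fibonacci-style word recurrence s(k) = s(k−1)·s(k−2): e.g. JV·V = JVV.
Continuing: JVVJVJVVJVVJVJVVJVJVV · JVVJVJVVJVVJV gives term 8.

JVVJVJVVJVVJVJVVJVJVVJVVJVJVVJVVJV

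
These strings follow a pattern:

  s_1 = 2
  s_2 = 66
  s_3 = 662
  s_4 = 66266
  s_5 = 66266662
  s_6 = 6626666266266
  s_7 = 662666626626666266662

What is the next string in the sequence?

Each term (from the third on) is the previous term followed by the one before it: term 3 = 66·2 = 662.
The next term joins 662666626626666266662 and 6626666266266.

6626666266266662666626626666266266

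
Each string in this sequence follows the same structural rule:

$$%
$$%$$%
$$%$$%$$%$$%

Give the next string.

s(k+1) = s(k)·s(k) — each term doubles the last.
Doubling $$%$$%$$%$$%:

$$%$$%$$%$$%$$%$$%$$%$$%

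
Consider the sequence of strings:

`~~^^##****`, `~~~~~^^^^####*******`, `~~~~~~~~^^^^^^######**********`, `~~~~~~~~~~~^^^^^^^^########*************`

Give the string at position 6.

~~~~~~~~~~~~~~~~~^^^^^^^^^^^^############*******************

The n-th term is 3n-1 ~'s then 2n ^'s then 2n #'s then 3n+1 *'s (n = 1, 2, …).
For term 6, n = 6, so the run lengths are 17, 12, 12, 19.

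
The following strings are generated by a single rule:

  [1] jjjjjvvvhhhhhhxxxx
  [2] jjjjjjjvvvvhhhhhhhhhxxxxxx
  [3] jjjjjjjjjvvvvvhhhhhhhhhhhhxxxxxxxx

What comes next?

Each string has the form j^{2n+1} v^{n+1} h^{3n} x^{2n}, where the shown terms are n = 2, 3, 4.
Setting n = 5 gives 11, 6, 15, 10 characters in each block.

jjjjjjjjjjjvvvvvvhhhhhhhhhhhhhhhxxxxxxxxxx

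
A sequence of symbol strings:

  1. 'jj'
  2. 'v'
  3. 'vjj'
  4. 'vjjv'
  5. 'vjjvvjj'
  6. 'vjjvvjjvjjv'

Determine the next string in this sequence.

This is a Fibonacci-style word recurrence s(k) = s(k−1)·s(k−2): e.g. v·jj = vjj.
The next term joins vjjvvjjvjjv and vjjvvjj.

vjjvvjjvjjvvjjvvjj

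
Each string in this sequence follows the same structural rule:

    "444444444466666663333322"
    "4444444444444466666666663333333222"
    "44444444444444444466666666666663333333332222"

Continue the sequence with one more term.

The n-th term is 4n+2 4's then 3n+1 6's then 2n+1 3's then n 2's, where the shown terms are n = 2, 3, 4.
For the next term, n = 5, so the run lengths are 22, 16, 11, 5.

444444444444444444444466666666666666663333333333322222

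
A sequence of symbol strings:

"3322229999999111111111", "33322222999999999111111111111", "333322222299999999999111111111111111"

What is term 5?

33333322222222999999999999999111111111111111111111

The n-th term is n 3's then n+2 2's then 2n+3 9's then 3n+3 1's, where the shown terms are n = 2, 3, 4.
For term 5, n = 6, so the run lengths are 6, 8, 15, 21.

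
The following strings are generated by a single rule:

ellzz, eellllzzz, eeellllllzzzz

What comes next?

eeeellllllllzzzzz

Each string has the form e^{n} l^{2n} z^{n+1} (n = 1, 2, …).
At n = 4 the blocks have lengths 4, 8, 5.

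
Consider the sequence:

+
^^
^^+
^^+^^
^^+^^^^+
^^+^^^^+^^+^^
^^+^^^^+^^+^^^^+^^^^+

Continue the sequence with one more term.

From term 3 onward, concatenate the last term with the second-to-last: ^^·+ = ^^+, ^^+·^^ = ^^+^^, …
The next term joins ^^+^^^^+^^+^^^^+^^^^+ and ^^+^^^^+^^+^^.

^^+^^^^+^^+^^^^+^^^^+^^+^^^^+^^+^^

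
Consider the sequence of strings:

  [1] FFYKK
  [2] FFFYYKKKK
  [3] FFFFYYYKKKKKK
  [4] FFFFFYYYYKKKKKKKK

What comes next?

Each string has the form F^{n+1} Y^{n} K^{2n} (n = 1, 2, …).
Setting n = 5 gives 6, 5, 10 characters in each block.

FFFFFFYYYYYKKKKKKKKKK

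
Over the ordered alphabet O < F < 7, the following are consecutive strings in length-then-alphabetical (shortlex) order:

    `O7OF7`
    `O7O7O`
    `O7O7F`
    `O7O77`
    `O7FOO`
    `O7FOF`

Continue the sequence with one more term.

O7FO7

Find the rightmost character of O7FOF below 7, bump it to the next letter, and reset everything to its right to O.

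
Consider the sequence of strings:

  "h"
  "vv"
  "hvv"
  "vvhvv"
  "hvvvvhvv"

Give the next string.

vvhvvhvvvvhvv

This is a Fibonacci-style word recurrence s(k) = s(k−2)·s(k−1): e.g. h·vv = hvv.
Continuing: vvhvv · hvvvvhvv gives term 6.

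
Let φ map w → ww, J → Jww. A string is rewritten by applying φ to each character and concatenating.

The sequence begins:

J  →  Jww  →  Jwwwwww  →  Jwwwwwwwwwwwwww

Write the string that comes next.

φ(Jwwwwwwwwwwwwww) expands symbol-by-symbol to Jww ww ww ww ww ww ww ww ww ww ww ww ww ww ww; joining the 15 pieces gives the next term.

Jwwwwwwwwwwwwwwwwwwwwwwwwwwwwww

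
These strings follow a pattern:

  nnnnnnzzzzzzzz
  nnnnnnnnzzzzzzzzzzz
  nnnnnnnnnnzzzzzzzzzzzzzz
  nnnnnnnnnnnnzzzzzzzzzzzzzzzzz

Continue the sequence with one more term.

The n-th term is 2n+2 n's then 3n+2 z's, where the shown terms are n = 2, 3, 4, 5.
At n = 6 the blocks have lengths 14, 20.

nnnnnnnnnnnnnnzzzzzzzzzzzzzzzzzzzz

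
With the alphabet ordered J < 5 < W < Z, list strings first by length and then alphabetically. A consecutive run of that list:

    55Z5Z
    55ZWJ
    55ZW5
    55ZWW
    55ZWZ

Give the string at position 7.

55ZZ5

Stepping forward 2 times from 55ZWZ: 55ZWZ → 55ZZJ, then the target.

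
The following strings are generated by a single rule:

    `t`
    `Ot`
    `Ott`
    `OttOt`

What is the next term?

Each term (from the third on) is the previous term followed by the one before it: term 3 = Ot·t = Ott.
The next term joins OttOt and Ott.

OttOtOtt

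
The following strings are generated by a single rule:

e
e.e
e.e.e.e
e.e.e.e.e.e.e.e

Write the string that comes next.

Every step duplicates the string with '.' between the halves.
Doubling e.e.e.e.e.e.e.e with '.' between the halves:

e.e.e.e.e.e.e.e.e.e.e.e.e.e.e.e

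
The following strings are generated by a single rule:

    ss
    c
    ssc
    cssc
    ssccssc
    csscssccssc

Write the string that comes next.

ssccssccsscssccssc

Each term (from the third on) is the two preceding terms concatenated in order: term 3 = ss·c = ssc.
The next term joins ssccssc and csscssccssc.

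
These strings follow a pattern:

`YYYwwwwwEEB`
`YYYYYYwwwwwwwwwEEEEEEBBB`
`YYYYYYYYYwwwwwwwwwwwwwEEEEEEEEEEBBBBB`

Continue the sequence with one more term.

Each string has the form Y^{3n} w^{4n+1} E^{4n-2} B^{2n-1} (n = 1, 2, …).
At n = 4 the blocks have lengths 12, 17, 14, 7.

YYYYYYYYYYYYwwwwwwwwwwwwwwwwwEEEEEEEEEEEEEEBBBBBBB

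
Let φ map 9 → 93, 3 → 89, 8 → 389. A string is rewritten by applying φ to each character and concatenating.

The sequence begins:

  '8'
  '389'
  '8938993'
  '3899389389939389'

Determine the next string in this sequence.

Replace each of the 16 characters of 3899389389939389 in place — 89 389 93 93 89 389 93 89 389 93 93 89 93 89 389 93 — and concatenate.

893899393893899389389939389938938993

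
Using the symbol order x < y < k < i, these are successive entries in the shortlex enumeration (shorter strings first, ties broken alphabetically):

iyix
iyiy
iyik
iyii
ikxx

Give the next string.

Treat ikxx as a base-4 numeral over the given alphabet and add one, carrying through any trailing i's.

ikxy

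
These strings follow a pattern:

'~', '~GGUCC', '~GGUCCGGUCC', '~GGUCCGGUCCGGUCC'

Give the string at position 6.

Every step adds GGUCC to the end: s(k+1) = s(k)·GGUCC.
From ~GGUCCGGUCCGGUCC, 2 further steps: ~GGUCCGGUCCGGUCC → ~GGUCCGGUCCGGUCCGGUCC → (answer).

~GGUCCGGUCCGGUCCGGUCCGGUCC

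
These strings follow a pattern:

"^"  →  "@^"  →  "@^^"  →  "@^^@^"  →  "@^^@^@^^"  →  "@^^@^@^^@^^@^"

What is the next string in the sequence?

From term 3 onward, concatenate the last term with the second-to-last: @^·^ = @^^, @^^·@^ = @^^@^, …
So term 7 is @^^@^@^^@^^@^·@^^@^@^^.

@^^@^@^^@^^@^@^^@^@^^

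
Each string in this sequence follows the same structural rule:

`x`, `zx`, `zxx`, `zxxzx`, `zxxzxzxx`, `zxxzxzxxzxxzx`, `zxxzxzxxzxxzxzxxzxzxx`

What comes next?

This is a Fibonacci-style word recurrence s(k) = s(k−1)·s(k−2): e.g. zx·x = zxx.
So term 8 is zxxzxzxxzxxzxzxxzxzxx·zxxzxzxxzxxzx.

zxxzxzxxzxxzxzxxzxzxxzxxzxzxxzxxzx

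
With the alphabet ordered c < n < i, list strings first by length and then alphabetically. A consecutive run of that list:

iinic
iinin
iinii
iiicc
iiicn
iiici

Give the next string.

iiinc

Find the rightmost character of iiici below i, bump it to the next letter, and reset everything to its right to c.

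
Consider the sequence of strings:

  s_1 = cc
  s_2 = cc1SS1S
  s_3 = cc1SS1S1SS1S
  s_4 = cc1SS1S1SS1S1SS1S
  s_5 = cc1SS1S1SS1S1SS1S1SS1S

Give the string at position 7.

Every step adds 1SS1S to the end: s(k+1) = s(k)·1SS1S.
From cc1SS1S1SS1S1SS1S1SS1S, 2 further steps: cc1SS1S1SS1S1SS1S1SS1S → cc1SS1S1SS1S1SS1S1SS1S1SS1S → (answer).

cc1SS1S1SS1S1SS1S1SS1S1SS1S1SS1S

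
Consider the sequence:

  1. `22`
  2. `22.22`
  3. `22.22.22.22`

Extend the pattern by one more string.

s(k+1) = s(k)·.·s(k) — each term doubles the last with '.' between the halves.
Doubling 22.22.22.22 with '.' between the halves:

22.22.22.22.22.22.22.22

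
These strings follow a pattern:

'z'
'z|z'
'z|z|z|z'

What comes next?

z|z|z|z|z|z|z|z

s(k+1) = s(k)·|·s(k) — each term doubles the last with '|' between the halves.
One more doubling of z|z|z|z gives the answer.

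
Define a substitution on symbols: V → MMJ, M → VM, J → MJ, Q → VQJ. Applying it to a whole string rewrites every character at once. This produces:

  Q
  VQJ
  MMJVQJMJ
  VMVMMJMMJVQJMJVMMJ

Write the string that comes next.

MMJVMMMJVMVMMJVMVMMJMMJVQJMJVMMJMMJVMVMMJ

Replace each of the 18 characters of VMVMMJMMJVQJMJVMMJ in place — MMJ VM MMJ VM VM MJ VM VM MJ MMJ VQJ MJ VM MJ MMJ VM VM MJ — and concatenate.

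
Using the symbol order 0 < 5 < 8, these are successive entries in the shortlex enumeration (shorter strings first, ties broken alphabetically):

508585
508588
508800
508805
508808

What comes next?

The successor of 508808 increments the rightmost position that isn't already 8 and resets every position after it to 0.

508850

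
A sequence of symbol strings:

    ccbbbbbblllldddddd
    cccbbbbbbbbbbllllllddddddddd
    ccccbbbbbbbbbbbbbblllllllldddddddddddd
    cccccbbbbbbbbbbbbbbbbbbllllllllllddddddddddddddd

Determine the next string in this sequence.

Each string has the form c^{n} b^{4n-2} l^{2n} d^{3n}, where the shown terms are n = 2, 3, 4, 5.
Setting n = 6 gives 6, 22, 12, 18 characters in each block.

ccccccbbbbbbbbbbbbbbbbbbbbbblllllllllllldddddddddddddddddd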